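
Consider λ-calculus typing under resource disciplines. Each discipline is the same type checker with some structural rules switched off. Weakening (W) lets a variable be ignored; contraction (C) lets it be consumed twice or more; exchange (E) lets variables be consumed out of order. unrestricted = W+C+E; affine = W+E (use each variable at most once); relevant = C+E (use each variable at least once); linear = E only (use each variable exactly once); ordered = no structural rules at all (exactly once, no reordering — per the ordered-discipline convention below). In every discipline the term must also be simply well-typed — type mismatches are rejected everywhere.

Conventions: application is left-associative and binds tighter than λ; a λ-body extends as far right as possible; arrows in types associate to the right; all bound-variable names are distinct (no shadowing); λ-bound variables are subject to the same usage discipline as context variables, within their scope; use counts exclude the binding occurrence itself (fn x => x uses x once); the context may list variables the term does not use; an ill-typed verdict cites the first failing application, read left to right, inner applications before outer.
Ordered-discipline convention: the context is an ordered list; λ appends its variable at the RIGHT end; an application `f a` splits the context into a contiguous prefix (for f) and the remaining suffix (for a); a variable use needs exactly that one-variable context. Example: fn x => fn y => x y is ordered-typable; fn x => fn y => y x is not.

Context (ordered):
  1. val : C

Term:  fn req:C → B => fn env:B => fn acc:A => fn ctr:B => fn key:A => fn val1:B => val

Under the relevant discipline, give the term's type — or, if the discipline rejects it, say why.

not well-typed under relevant — unused: req, env, acc, ctr, key, val1 — weakening required
counts: val: 1×, req (bound): 0×, env (bound): 0×, acc (bound): 0×, ctr (bound): 0×, key (bound): 0×, val1 (bound): 0×
left-to-right use order: val
typing: well-typed — term : (C → B) → B → A → B → A → B → C
all disciplines: ordered ✗ | linear ✗ | affine ✓ | relevant ✗ | unrestricted ✓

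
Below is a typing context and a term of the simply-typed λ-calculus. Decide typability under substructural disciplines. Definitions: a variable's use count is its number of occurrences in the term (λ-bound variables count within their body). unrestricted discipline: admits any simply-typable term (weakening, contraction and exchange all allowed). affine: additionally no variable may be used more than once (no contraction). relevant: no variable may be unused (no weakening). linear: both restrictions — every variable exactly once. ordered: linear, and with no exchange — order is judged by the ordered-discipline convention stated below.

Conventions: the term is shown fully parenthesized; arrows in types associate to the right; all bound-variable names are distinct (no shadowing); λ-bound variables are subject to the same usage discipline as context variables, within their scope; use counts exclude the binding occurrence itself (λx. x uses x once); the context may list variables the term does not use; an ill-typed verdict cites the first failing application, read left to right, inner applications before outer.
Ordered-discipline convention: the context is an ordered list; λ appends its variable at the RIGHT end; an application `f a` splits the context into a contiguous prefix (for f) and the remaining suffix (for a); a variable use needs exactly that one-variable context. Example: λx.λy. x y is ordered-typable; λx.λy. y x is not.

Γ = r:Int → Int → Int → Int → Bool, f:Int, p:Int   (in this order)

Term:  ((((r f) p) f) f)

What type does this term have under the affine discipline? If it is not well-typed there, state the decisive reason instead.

not well-typed under affine — needs contraction — f ×3
use counts: r=1, f=3, p=1
uses in reading order: r, f, p, f, f
typing: well-typed — term : Bool
across the five disciplines: ordered ✗; linear ✗; affine ✗; relevant ✓; unrestricted ✓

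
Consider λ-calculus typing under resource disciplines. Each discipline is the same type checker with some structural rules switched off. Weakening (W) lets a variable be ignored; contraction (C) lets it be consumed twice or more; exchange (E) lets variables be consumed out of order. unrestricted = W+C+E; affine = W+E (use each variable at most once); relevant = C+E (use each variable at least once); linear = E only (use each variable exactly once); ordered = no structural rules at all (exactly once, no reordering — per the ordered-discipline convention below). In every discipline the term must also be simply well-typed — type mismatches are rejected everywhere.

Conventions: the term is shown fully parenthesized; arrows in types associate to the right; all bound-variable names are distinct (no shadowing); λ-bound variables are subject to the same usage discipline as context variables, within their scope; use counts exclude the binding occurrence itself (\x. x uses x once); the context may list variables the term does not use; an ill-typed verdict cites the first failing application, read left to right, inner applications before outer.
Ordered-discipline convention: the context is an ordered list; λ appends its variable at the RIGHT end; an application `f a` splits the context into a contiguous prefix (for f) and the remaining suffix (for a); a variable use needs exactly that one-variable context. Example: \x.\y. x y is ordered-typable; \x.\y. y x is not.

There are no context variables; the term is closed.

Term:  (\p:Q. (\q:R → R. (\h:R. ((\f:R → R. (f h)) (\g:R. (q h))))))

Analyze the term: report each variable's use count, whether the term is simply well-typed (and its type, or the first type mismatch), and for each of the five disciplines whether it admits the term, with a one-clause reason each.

counts: p [bound]: 0, q [bound]: 1, h [bound]: 2, f [bound]: 1, g [bound]: 0
order of uses: f, h, q, h
typing: ✓ — Q → (R → R) → R → R
ordered: ✗ — h ×2 used more than once (contraction); p, g never used (weakening)
linear: ✗ — h ×2 used more than once (contraction); p, g never used (weakening)
affine: ✗ — h ×2 used more than once (contraction)
relevant: ✗ — p, g never used (weakening)
unrestricted: ✓ — type-checks (Q → (R → R) → R → R) and nothing is barred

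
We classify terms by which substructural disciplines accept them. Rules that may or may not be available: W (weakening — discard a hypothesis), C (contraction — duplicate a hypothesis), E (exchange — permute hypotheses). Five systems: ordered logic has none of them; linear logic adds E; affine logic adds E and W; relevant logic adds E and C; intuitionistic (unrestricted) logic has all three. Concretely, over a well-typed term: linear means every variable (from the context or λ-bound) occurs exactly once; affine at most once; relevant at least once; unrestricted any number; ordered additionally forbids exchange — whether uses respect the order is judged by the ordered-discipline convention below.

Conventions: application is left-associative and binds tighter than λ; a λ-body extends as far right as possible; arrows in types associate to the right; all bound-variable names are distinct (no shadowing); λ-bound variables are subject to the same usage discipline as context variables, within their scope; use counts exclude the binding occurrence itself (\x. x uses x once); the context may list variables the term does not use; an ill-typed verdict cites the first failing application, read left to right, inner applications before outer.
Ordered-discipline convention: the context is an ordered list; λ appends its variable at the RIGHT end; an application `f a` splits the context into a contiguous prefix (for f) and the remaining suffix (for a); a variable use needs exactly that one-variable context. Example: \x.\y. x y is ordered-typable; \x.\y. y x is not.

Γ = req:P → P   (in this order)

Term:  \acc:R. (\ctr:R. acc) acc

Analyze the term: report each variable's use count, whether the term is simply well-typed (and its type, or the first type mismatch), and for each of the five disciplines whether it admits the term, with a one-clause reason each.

use counts: req ×0, acc (bound) ×2, ctr (bound) ×0
use order (left to right): acc, acc
typing: well-typed — term : R → R
ordered ✗ (uses contraction: acc ×2; unused: req, ctr — weakening required)
linear ✗ (uses contraction: acc ×2; unused: req, ctr — weakening required)
affine ✗ (uses contraction: acc ×2)
relevant ✗ (unused: req, ctr — weakening required)
unrestricted ✓ (typability at R → R is all that's needed)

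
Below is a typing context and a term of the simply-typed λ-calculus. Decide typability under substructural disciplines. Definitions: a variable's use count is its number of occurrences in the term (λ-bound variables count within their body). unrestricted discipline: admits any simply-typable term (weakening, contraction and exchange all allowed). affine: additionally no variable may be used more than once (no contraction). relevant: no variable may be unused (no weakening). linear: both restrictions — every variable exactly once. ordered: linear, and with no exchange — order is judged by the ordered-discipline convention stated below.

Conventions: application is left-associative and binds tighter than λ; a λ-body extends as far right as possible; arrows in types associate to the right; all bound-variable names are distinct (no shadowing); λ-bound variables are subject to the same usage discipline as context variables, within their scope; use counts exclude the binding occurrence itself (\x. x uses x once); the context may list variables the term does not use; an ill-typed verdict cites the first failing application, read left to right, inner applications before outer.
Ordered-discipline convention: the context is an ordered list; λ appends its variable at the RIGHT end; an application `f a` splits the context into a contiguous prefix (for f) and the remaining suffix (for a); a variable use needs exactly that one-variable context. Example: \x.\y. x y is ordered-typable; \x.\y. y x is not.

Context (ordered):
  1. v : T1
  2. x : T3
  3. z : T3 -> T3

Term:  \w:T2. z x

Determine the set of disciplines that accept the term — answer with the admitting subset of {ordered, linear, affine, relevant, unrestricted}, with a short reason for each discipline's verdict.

accepted by: affine, unrestricted
counts: v: 0×; x: 1×; z: 1×; w (λ-bound): 0×
order of uses: z, x
typing: ✓ — T2 -> T3
ordered: ✗, unused: v, w — weakening required
linear: ✗, unused: v, w — weakening required
affine: ✓, none of v, x, z, w used more than once
relevant: ✗, unused: v, w — weakening required
unrestricted: ✓, typability at T2 -> T3 is all that's needed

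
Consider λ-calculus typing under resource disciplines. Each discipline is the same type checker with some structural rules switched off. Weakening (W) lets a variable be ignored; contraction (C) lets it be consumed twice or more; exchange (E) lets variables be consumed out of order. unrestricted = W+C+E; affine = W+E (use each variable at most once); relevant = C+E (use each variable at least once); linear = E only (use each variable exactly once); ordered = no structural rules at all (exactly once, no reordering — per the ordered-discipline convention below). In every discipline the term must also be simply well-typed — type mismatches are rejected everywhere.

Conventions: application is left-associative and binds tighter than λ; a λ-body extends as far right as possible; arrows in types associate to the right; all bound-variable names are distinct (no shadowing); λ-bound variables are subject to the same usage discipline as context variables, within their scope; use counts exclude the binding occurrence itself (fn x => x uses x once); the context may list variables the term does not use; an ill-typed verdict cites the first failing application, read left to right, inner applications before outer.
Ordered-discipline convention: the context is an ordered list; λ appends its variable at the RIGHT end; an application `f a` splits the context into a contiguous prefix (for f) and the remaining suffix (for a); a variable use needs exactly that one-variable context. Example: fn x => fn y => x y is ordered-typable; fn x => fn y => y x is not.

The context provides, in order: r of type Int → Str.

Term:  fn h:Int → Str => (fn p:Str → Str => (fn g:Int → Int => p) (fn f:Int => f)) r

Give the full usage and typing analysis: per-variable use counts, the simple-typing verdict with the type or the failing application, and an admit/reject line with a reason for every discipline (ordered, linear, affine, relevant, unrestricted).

variable uses: r: 1×, h (bound): 0×, p (bound): 1×, g (bound): 0×, f (bound): 1×
left-to-right use order: p, f, r
typing: ill-typed: a function awaiting Str → Str gets Int → Str
ordered: ✗, the type mismatch rejects it
linear: ✗, not simply typable
affine: ✗, fails simple typing
relevant: ✗, a type mismatch blocks all five
unrestricted: ✗, the type mismatch rejects it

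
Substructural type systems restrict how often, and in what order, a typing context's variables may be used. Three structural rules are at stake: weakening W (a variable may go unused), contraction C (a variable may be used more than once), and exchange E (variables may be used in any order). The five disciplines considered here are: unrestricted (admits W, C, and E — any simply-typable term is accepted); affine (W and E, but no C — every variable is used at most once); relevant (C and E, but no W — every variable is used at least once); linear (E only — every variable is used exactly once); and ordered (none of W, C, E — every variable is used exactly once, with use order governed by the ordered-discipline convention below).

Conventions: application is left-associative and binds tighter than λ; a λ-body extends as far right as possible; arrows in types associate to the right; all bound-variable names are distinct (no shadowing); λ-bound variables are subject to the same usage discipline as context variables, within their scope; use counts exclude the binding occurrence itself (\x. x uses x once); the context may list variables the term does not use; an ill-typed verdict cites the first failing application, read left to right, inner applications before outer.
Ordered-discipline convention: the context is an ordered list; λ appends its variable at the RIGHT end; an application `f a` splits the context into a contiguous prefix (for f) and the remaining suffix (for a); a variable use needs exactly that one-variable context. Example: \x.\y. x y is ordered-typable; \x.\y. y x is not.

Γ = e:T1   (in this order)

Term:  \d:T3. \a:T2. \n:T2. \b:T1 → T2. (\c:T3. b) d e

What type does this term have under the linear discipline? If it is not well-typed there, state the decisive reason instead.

not well-typed under linear — a, n, c left unused
counts: e=1; d (λ-bound)=1; a (λ-bound)=0; n (λ-bound)=0; b (λ-bound)=1; c (λ-bound)=0
use order (left to right): b, d, e
typing: well-typed at T3 → T2 → T2 → (T1 → T2) → T2
all disciplines: ordered ✗ | linear ✗ | affine ✓ | relevant ✗ | unrestricted ✓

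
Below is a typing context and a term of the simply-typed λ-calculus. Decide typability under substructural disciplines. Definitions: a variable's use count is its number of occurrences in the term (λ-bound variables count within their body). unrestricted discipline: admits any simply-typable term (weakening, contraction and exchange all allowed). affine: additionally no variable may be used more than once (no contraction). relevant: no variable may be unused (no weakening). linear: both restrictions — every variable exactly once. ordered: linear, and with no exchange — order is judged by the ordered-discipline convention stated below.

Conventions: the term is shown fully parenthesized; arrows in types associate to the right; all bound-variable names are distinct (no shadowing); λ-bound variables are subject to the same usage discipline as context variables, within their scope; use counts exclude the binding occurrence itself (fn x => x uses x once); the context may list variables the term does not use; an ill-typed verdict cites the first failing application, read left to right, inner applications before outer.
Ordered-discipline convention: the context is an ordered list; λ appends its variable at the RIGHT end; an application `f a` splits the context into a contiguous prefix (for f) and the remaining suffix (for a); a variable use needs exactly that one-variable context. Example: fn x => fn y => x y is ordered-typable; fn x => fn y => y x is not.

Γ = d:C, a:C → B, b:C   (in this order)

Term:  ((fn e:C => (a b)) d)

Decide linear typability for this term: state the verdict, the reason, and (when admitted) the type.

no — unused: e — weakening required
usage: d ×1, a ×1, b ×1, e (bound) ×0
uses in reading order: a, b, d
typing: well-typed — term : B
per-discipline verdicts: ordered ✗, linear ✗, affine ✓, relevant ✗, unrestricted ✓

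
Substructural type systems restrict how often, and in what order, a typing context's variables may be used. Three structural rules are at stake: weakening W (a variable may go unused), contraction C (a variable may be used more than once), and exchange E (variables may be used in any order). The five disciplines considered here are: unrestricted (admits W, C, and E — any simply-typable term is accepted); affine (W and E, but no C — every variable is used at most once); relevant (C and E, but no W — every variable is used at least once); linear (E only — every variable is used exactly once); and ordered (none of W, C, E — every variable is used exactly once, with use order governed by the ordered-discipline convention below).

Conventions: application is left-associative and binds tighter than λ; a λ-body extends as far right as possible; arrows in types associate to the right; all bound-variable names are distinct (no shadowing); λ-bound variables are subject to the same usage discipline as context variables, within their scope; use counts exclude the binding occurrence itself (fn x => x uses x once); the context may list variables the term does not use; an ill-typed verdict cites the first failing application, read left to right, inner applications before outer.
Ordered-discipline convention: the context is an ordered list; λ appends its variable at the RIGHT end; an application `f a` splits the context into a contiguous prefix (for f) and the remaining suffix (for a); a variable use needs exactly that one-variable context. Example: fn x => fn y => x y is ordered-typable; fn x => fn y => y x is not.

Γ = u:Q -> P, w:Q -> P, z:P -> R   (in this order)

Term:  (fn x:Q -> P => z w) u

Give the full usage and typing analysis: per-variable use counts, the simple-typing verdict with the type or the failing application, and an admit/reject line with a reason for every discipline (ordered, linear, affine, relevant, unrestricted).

use counts: u=1, w=1, z=1, x (λ-bound)=0
uses in reading order: z, w, u
typing: ill-typed: an argument Q -> P mismatches the expected P
ordered: ✗, not simply typable
linear: ✗, fails simple typing
affine: ✗, a type mismatch blocks all five
relevant: ✗, the type mismatch rejects it
unrestricted: ✗, not simply typable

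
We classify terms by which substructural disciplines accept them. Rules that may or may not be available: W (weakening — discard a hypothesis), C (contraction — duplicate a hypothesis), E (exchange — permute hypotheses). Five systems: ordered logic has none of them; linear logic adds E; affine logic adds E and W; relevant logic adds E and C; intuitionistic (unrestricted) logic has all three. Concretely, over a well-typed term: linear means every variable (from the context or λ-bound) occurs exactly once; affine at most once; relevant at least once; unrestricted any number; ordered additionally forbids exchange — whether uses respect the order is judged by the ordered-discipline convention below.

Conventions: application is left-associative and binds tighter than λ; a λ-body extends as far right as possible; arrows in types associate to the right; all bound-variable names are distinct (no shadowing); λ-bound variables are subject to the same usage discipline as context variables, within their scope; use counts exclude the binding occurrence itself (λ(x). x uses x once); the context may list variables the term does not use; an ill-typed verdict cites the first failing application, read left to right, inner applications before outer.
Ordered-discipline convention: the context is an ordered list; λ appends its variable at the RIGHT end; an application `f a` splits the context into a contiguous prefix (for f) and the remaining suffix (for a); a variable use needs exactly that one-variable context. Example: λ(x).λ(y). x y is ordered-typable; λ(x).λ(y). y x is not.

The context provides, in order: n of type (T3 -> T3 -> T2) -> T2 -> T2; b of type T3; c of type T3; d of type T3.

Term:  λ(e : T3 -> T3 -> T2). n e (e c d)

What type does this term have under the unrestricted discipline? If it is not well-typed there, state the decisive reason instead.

term : (T3 -> T3 -> T2) -> T2
counts: n: 1×, b: 0×, c: 1×, d: 1×, e [bound]: 2×
order of uses: n, e, e, c, d
typing: ✓ — (T3 -> T3 -> T2) -> T2
per-discipline verdicts: ordered ✗, linear ✗, affine ✗, relevant ✗, unrestricted ✓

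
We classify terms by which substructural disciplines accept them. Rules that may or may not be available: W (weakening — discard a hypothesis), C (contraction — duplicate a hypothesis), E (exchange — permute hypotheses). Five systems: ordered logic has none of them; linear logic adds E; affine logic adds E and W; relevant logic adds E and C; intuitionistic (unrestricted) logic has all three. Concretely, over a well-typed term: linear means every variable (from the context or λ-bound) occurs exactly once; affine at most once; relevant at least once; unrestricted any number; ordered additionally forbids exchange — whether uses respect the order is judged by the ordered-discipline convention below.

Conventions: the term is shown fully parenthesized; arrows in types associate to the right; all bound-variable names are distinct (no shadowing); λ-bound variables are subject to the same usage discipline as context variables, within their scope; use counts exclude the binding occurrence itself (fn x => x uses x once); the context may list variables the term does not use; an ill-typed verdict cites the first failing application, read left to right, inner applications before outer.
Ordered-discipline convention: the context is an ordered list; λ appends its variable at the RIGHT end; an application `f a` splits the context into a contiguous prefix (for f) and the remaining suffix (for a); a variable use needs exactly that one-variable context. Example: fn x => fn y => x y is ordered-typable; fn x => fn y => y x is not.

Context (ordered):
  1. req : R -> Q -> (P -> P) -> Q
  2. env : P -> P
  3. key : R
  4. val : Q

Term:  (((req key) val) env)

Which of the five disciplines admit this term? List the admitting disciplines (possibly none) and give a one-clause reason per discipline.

admitted in: linear, affine, relevant, unrestricted
usage: req: 1×, env: 1×, key: 1×, val: 1×
order of uses: req, key, val, env
typing: well-typed — term : Q
ordered ✗ (needs exchange: uses follow req, key, val, env)
linear ✓ (req, env, key, val: one use apiece)
affine ✓ (req, env, key, val: no repeats, contraction unneeded)
relevant ✓ (none of req, env, key, val goes unused)
unrestricted ✓ (simply typable at Q; W, C, E all held)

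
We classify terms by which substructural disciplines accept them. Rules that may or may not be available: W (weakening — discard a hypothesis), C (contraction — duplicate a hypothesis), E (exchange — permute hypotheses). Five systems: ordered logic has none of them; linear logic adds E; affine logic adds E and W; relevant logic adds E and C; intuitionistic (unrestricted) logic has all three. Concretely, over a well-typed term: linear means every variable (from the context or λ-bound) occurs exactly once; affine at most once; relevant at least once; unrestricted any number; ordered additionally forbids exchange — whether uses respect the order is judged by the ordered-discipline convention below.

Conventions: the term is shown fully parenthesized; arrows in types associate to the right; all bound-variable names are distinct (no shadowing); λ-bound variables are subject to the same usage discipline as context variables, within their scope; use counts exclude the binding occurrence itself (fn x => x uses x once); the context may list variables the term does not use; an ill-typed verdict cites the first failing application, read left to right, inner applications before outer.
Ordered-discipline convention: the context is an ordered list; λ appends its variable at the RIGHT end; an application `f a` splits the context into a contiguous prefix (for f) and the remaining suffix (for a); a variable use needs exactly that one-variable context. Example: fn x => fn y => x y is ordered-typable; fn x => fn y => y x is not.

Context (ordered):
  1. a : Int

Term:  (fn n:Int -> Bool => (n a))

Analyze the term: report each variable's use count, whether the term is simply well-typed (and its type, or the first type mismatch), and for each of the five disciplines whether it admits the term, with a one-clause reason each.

counts: a: 1×; n (bound): 1×
use order (left to right): n, a
typing: ✓ — (Int -> Bool) -> Bool
ordered ✗ (needs exchange: uses follow n, a)
linear ✓ (exactly-once usage across a, n)
affine ✓ (at most one use each (a, n))
relevant ✓ (none of a, n goes unused)
unrestricted ✓ (typability at (Int -> Bool) -> Bool is all that's needed)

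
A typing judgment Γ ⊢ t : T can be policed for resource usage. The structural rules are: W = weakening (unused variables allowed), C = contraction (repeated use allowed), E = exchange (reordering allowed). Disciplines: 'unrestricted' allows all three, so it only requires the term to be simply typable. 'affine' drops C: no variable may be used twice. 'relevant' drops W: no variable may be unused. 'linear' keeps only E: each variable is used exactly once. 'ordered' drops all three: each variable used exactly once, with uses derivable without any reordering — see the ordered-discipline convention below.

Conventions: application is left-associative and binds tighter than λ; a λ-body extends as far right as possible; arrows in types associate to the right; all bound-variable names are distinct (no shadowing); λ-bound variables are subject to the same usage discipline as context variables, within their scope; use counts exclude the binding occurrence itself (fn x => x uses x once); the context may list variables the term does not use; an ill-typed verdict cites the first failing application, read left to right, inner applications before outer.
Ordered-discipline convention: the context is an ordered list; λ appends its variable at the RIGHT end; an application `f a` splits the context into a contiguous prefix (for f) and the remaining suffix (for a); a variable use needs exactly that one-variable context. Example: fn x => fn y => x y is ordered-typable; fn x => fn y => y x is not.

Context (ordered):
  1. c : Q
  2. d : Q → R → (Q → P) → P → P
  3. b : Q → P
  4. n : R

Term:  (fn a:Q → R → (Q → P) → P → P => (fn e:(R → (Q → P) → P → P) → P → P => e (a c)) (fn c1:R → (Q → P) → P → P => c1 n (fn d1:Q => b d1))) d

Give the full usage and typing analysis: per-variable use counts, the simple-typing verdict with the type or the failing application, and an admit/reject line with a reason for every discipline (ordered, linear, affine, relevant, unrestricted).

use counts: c: 1, d: 1, b: 1, n: 1, a (λ-bound): 1, e (λ-bound): 1, c1 (λ-bound): 1, d1 (λ-bound): 1
left-to-right use order: e, a, c, c1, n, b, d1, d
typing: well-typed — term : P → P
ordered: ✗ — use order e, a, c, c1, n, b, d1, d needs exchange
linear: ✓ — exactly-once usage across c, d, b, n, a, e, c1, d1
affine: ✓ — no duplicate uses among c, d, b, n, a, e, c1, d1
relevant: ✓ — none of c, d, b, n, a, e, c1, d1 goes unused
unrestricted: ✓ — simply typable at P → P; W, C, E all held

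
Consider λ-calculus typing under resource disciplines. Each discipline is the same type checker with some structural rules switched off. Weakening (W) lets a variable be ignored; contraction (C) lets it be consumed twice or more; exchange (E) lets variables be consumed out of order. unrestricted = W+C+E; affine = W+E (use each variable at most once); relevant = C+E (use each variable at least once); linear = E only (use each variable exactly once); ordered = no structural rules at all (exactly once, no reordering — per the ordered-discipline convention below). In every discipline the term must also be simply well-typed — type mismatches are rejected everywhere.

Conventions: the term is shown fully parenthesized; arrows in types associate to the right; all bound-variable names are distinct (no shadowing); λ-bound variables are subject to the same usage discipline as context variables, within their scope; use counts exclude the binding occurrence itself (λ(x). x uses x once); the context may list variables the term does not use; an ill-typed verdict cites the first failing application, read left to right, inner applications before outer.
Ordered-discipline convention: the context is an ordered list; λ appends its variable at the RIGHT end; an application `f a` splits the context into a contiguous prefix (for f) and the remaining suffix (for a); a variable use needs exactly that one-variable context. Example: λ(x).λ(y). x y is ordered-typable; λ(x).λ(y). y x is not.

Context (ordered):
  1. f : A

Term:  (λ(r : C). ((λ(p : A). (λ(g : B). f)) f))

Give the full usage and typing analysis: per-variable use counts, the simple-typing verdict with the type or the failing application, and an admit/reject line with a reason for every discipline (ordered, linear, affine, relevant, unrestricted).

counts: f ×2; r (bound) ×0; p (bound) ×0; g (bound) ×0
left-to-right use order: f, f
typing: ✓ — C -> B -> A
ordered ✗ (repeated use of f ×2; unused: r, p, g — weakening required)
linear ✗ (repeated use of f ×2; unused: r, p, g — weakening required)
affine ✗ (repeated use of f ×2)
relevant ✗ (unused: r, p, g — weakening required)
unrestricted ✓ (typability at C -> B -> A is all that's needed)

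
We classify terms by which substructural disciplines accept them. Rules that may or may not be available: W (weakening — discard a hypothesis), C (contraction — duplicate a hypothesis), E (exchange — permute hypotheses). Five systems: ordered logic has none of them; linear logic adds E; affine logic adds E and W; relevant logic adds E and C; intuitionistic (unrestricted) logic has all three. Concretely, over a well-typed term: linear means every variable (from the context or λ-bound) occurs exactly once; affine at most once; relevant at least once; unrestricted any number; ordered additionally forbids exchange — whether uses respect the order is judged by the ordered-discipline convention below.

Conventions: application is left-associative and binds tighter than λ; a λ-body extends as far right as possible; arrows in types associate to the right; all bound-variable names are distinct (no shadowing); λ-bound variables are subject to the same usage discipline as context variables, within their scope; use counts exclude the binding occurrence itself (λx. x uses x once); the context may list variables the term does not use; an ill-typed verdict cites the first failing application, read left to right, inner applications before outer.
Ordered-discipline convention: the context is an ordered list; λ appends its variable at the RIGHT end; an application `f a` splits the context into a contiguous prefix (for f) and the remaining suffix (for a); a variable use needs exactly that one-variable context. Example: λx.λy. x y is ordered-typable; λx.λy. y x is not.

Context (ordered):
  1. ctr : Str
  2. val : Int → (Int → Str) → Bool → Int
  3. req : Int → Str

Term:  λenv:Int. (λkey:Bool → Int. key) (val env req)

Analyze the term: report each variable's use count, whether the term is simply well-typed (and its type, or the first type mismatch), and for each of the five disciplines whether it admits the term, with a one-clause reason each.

use counts: ctr=0, val=1, req=1, env (bound)=1, key (bound)=1
use order (left to right): key, val, env, req
typing: ✓ — Int → Bool → Int
ordered: ✗, ctr never used (weakening)
linear: ✗, ctr never used (weakening)
affine: ✓, none of ctr, val, req, env, key used more than once
relevant: ✗, ctr never used (weakening)
unrestricted: ✓, simply typable at Int → Bool → Int; W, C, E all held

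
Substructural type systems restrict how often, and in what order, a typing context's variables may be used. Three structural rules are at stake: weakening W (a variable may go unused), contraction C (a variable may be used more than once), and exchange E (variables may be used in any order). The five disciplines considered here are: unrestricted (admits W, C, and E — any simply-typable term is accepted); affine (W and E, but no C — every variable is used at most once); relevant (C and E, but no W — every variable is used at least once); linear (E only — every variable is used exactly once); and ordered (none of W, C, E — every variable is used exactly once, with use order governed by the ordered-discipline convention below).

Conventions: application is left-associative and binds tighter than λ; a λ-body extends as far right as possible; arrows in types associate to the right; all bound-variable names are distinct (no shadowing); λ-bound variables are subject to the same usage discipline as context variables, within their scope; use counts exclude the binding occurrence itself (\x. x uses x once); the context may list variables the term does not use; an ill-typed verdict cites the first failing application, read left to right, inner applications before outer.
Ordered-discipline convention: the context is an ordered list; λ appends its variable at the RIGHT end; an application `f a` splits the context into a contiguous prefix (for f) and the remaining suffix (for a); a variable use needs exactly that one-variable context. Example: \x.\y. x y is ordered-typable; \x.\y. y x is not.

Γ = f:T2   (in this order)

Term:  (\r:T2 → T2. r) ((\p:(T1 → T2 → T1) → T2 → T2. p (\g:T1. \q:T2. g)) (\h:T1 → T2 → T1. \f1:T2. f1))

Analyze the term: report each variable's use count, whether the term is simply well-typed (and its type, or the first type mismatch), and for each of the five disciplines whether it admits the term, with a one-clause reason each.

counts: f ×0, r (bound) ×1, p (bound) ×1, g (bound) ×1, q (bound) ×0, h (bound) ×0, f1 (bound) ×1
order of uses: r, p, g, f1
typing: ✓ — T2 → T2
ordered: ✗, needs weakening: f, q, h unused
linear: ✗, needs weakening: f, q, h unused
affine: ✓, no duplicate uses among f, r, p, g, q, h, f1
relevant: ✗, needs weakening: f, q, h unused
unrestricted: ✓, well-typed at T2 → T2; no restrictions here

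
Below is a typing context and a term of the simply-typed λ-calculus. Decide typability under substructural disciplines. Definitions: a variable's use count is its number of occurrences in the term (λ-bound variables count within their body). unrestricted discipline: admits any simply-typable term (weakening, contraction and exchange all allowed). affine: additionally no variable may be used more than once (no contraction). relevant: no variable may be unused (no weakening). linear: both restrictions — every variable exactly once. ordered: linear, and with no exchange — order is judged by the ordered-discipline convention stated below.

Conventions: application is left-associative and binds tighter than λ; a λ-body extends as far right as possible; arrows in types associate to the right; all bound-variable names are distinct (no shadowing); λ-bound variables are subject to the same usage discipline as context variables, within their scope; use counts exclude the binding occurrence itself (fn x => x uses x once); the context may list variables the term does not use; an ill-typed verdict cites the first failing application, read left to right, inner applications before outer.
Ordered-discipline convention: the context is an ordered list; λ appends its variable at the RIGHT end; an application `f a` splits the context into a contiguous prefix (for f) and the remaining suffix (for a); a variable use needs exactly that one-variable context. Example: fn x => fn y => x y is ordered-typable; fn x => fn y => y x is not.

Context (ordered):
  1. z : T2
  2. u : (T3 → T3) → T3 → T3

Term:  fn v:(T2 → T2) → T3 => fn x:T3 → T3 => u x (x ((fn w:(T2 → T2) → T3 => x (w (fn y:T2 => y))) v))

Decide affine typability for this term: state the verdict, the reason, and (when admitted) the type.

no — uses contraction: x ×3
usage: z ×0; u ×1; v (λ-bound) ×1; x (λ-bound) ×3; w (λ-bound) ×1; y (λ-bound) ×1
uses in reading order: u, x, x, x, w, y, v
typing: well-typed — term : ((T2 → T2) → T3) → (T3 → T3) → T3
summary: ordered ✗; linear ✗; affine ✗; relevant ✗; unrestricted ✓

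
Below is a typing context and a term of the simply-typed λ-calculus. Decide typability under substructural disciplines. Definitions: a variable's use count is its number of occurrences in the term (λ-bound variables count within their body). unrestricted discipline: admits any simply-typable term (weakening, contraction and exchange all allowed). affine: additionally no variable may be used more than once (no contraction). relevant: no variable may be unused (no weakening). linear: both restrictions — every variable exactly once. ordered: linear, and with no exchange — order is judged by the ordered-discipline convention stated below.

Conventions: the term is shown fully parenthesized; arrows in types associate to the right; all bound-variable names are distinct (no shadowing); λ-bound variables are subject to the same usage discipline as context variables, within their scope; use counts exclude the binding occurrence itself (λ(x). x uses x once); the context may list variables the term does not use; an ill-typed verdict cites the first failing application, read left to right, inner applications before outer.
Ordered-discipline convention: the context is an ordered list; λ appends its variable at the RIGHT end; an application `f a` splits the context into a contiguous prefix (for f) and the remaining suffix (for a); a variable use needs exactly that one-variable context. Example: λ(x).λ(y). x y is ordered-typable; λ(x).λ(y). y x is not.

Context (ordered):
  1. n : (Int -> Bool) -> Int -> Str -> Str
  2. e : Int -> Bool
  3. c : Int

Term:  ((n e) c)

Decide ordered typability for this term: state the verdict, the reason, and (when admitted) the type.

yes — one use each (n, e, c); ordered split holds; term : Str -> Str
counts: n: 1; e: 1; c: 1
left-to-right use order: n, e, c
typing: well-typed — term : Str -> Str
per-discipline verdicts: ordered ✓ | linear ✓ | affine ✓ | relevant ✓ | unrestricted ✓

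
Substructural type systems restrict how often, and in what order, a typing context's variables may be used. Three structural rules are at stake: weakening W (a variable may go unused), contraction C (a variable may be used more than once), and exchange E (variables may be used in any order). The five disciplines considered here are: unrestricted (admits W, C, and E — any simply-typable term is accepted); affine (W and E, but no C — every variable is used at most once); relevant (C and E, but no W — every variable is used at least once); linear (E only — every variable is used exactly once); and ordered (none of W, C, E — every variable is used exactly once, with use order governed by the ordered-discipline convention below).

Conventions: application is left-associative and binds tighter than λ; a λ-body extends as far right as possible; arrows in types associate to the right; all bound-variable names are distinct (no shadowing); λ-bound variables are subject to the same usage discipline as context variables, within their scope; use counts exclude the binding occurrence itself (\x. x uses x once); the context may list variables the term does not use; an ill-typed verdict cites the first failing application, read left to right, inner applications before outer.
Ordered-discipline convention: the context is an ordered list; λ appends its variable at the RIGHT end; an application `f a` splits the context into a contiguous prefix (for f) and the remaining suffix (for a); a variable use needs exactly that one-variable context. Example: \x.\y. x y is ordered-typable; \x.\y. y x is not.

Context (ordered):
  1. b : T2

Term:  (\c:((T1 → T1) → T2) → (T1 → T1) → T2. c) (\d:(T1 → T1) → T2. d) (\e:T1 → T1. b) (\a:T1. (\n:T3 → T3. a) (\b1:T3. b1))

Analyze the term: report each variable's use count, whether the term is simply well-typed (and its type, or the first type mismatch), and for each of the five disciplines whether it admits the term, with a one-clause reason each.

use counts: b ×1; c [bound] ×1; d [bound] ×1; e [bound] ×0; a [bound] ×1; n [bound] ×0; b1 [bound] ×1
use order (left to right): c, d, b, a, b1
typing: ✓ — T2
ordered ✗ (unused: e, n — weakening required)
linear ✗ (unused: e, n — weakening required)
affine ✓ (no duplicate uses among b, c, d, e, a, n, b1)
relevant ✗ (unused: e, n — weakening required)
unrestricted ✓ (well-typed at T2; no restrictions here)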